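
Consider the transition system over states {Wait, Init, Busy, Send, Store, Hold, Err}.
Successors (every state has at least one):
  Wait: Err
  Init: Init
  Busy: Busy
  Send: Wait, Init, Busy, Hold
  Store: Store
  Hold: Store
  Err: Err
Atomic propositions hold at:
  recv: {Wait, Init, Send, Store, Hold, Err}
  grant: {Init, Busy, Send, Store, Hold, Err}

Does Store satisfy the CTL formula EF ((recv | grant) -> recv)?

Yes

Sat(recv | grant) = {Wait, Init, Busy, Send, Store, Hold, Err}
Sat((recv | grant) -> recv) = {Wait, Init, Send, Store, Hold, Err}
EF ((recv | grant) -> recv): least fixpoint, start Z0 = {Wait, Init, Send, Store, Hold, Err}, add states with some successor in Z. Already a fixed point.
Sat(EF ((recv | grant) -> recv)) = {Wait, Init, Send, Store, Hold, Err}
Store ∈ Sat(EF ((recv | grant) -> recv)) = {Wait, Init, Send, Store, Hold, Err}, so the formula holds at Store.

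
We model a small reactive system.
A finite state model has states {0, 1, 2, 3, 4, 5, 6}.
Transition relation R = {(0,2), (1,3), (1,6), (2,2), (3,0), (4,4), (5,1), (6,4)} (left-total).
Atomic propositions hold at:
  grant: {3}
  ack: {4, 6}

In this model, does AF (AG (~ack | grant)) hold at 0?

Yes

Sat(~ack) = {0, 1, 2, 3, 5}
Sat(~ack | grant) = {0, 1, 2, 3, 5}
AG (~ack | grant): greatest fixpoint, start Z0 = {0, 1, 2, 3, 5}, keep only states in Sat with every successor in Z. Z1 = {0, 2, 3, 5}; Z2 = {0, 2, 3}; fixed.
Sat(AG (~ack | grant)) = {0, 2, 3}
AF (AG (~ack | grant)): least fixpoint, start Z0 = {0, 2, 3}, add states with every successor in Z. Already a fixed point.
Sat(AF (AG (~ack | grant))) = {0, 2, 3}
0 ∈ Sat(AF (AG (~ack | grant))) = {0, 2, 3}, so the formula holds at 0.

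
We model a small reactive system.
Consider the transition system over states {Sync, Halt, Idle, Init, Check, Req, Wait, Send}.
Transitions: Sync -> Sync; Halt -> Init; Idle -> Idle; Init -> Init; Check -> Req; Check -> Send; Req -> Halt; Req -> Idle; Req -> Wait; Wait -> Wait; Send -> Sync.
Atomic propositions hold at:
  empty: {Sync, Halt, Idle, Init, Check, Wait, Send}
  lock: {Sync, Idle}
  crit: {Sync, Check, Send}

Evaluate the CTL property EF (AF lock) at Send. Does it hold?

AF lock: least fixpoint, start Z0 = {Sync, Idle}, add states with every successor in Z. Z1 = {Sync, Idle, Send}; fixed.
Sat(AF lock) = {Sync, Idle, Send}
EF (AF lock): least fixpoint, start Z0 = {Sync, Idle, Send}, add states with some successor in Z. Z1 = {Sync, Idle, Check, Req, Send}; fixed.
Sat(EF (AF lock)) = {Sync, Idle, Check, Req, Send}
Send ∈ Sat(EF (AF lock)) = {Sync, Idle, Check, Req, Send}, so the formula holds at Send.

Yes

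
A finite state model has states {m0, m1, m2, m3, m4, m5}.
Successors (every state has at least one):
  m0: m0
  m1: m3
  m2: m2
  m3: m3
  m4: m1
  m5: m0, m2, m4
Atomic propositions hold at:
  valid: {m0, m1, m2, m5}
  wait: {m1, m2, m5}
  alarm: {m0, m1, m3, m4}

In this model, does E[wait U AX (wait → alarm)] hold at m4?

Sat(wait → alarm) = {m0, m1, m3, m4}
Sat(AX (wait → alarm)) = {s : every successor in {m0, m1, m3, m4}} = {m0, m1, m3, m4}
E[wait U AX (wait → alarm)]: least fixpoint, start Z0 = Sat(AX (wait → alarm)) = {m0, m1, m3, m4}, add states in Sat(wait) with some successor in Z. Z1 = {m0, m1, m3, m4, m5}; fixed.
Sat(E[wait U AX (wait → alarm)]) = {m0, m1, m3, m4, m5}
m4 ∈ Sat(E[wait U AX (wait → alarm)]) = {m0, m1, m3, m4, m5}, so the formula holds at m4.

Yes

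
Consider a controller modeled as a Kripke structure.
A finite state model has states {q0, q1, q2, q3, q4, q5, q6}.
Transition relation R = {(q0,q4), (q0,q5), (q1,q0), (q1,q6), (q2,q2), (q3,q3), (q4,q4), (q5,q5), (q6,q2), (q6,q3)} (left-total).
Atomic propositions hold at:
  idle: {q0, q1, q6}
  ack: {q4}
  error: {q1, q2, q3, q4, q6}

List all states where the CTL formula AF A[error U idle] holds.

{q0, q1, q6}

A[error U idle]: least fixpoint, start Z0 = Sat(idle) = {q0, q1, q6}, add states in Sat(error) with every successor in Z. Already a fixed point.
Sat(A[error U idle]) = {q0, q1, q6}
AF A[error U idle]: least fixpoint, start Z0 = {q0, q1, q6}, add states with every successor in Z. Already a fixed point.
Sat(AF A[error U idle]) = {q0, q1, q6}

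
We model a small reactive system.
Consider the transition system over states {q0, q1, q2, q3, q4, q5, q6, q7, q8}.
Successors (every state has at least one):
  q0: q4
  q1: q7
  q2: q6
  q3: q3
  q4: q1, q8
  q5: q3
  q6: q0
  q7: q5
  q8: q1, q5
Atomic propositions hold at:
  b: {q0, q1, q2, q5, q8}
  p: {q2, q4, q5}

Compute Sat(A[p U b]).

A[p U b]: least fixpoint, start Z0 = Sat(b) = {q0, q1, q2, q5, q8}, add states in Sat(p) with every successor in Z. Z1 = {q0, q1, q2, q4, q5, q8}; fixed.
Sat(A[p U b]) = {q0, q1, q2, q4, q5, q8}

{q0, q1, q2, q4, q5, q8}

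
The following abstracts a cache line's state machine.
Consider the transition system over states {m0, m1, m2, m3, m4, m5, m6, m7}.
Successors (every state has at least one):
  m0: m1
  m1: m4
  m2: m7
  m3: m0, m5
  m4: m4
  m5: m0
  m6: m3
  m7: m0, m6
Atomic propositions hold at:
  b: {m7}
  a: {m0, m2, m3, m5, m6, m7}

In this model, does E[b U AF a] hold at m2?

Yes

AF a: least fixpoint, start Z0 = {m0, m2, m3, m5, m6, m7}, add states with every successor in Z. Already a fixed point.
Sat(AF a) = {m0, m2, m3, m5, m6, m7}
E[b U AF a]: least fixpoint, start Z0 = Sat(AF a) = {m0, m2, m3, m5, m6, m7}, add states in Sat(b) with some successor in Z. Already a fixed point.
Sat(E[b U AF a]) = {m0, m2, m3, m5, m6, m7}
m2 ∈ Sat(E[b U AF a]) = {m0, m2, m3, m5, m6, m7}, so the formula holds at m2.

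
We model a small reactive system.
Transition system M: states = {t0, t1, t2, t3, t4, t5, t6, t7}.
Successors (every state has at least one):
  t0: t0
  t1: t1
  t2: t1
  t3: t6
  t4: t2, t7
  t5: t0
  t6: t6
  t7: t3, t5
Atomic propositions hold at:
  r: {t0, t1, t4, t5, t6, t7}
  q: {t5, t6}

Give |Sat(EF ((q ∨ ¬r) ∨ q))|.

6

Sat(¬r) = {t2, t3}
Sat(q ∨ ¬r) = {t2, t3, t5, t6}
Sat((q ∨ ¬r) ∨ q) = {t2, t3, t5, t6}
EF ((q ∨ ¬r) ∨ q): least fixpoint, start Z0 = {t2, t3, t5, t6}, add states with some successor in Z. Z1 = {t2, t3, t4, t5, t6, t7}; fixed.
Sat(EF ((q ∨ ¬r) ∨ q)) = {t2, t3, t4, t5, t6, t7}
|Sat(EF ((q ∨ ¬r) ∨ q))| = |{t2, t3, t4, t5, t6, t7}| = 6.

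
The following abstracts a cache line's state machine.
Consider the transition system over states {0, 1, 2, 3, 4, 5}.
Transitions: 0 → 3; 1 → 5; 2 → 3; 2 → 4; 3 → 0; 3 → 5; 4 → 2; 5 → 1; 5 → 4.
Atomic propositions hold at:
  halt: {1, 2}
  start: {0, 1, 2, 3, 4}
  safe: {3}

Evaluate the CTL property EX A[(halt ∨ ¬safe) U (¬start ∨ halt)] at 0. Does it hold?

Sat(¬safe) = {0, 1, 2, 4, 5}
Sat(halt ∨ ¬safe) = {0, 1, 2, 4, 5}
Sat(¬start) = {5}
Sat(¬start ∨ halt) = {1, 2, 5}
A[(halt ∨ ¬safe) U (¬start ∨ halt)]: least fixpoint, start Z0 = Sat((¬start ∨ halt)) = {1, 2, 5}, add states in Sat(halt ∨ ¬safe) with every successor in Z. Z1 = {1, 2, 4, 5}; fixed.
Sat(A[(halt ∨ ¬safe) U (¬start ∨ halt)]) = {1, 2, 4, 5}
Sat(EX A[(halt ∨ ¬safe) U (¬start ∨ halt)]) = {s : some successor in {1, 2, 4, 5}} = {1, 2, 3, 4, 5}
0 ∉ Sat(EX A[(halt ∨ ¬safe) U (¬start ∨ halt)]) = {1, 2, 3, 4, 5}, so the formula does not hold at 0.

No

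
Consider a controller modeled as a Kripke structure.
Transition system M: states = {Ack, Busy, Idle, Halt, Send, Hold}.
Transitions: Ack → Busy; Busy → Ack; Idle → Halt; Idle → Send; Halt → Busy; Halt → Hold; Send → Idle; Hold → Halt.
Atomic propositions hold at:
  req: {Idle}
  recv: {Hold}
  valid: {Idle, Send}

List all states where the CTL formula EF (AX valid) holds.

Sat(AX valid) = {s : every successor in {Idle, Send}} = {Send}
EF (AX valid): least fixpoint, start Z0 = {Send}, add states with some successor in Z. Z1 = {Idle, Send}; fixed.
Sat(EF (AX valid)) = {Idle, Send}

{Idle, Send}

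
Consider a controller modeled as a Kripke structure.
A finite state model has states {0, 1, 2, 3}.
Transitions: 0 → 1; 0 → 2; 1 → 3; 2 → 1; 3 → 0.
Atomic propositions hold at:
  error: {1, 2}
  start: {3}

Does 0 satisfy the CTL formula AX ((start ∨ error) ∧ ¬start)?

Yes

Sat(start ∨ error) = {1, 2, 3}
Sat(¬start) = {0, 1, 2}
Sat((start ∨ error) ∧ ¬start) = {1, 2}
Sat(AX ((start ∨ error) ∧ ¬start)) = {s : every successor in {1, 2}} = {0, 2}
0 ∈ Sat(AX ((start ∨ error) ∧ ¬start)) = {0, 2}, so the formula holds at 0.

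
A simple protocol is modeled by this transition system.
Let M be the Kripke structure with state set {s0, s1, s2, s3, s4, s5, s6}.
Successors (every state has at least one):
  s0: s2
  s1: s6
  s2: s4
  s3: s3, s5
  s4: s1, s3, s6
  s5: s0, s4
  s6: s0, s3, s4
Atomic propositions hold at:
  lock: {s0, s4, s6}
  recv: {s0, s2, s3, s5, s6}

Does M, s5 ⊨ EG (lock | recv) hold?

Sat(lock | recv) = {s0, s2, s3, s4, s5, s6}
EG (lock | recv): greatest fixpoint, start Z0 = {s0, s2, s3, s4, s5, s6}, keep only states in Sat with some successor in Z. Already a fixed point.
Sat(EG (lock | recv)) = {s0, s2, s3, s4, s5, s6}
s5 ∈ Sat(EG (lock | recv)) = {s0, s2, s3, s4, s5, s6}, so the formula holds at s5.

Yes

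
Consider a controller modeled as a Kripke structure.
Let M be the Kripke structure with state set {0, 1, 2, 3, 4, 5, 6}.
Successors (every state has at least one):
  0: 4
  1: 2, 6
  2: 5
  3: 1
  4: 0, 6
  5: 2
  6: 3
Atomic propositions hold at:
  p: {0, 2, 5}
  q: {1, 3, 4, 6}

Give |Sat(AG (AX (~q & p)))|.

2

Sat(~q) = {0, 2, 5}
Sat(~q & p) = {0, 2, 5}
Sat(AX (~q & p)) = {s : every successor in {0, 2, 5}} = {2, 5}
AG (AX (~q & p)): greatest fixpoint, start Z0 = {2, 5}, keep only states in Sat with every successor in Z. Already a fixed point.
Sat(AG (AX (~q & p))) = {2, 5}
|Sat(AG (AX (~q & p)))| = |{2, 5}| = 2.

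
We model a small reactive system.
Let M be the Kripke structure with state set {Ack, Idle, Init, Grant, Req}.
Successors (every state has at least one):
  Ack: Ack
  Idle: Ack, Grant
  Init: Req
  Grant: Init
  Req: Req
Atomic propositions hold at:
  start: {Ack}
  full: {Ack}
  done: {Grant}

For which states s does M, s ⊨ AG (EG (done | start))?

Sat(done | start) = {Ack, Grant}
EG (done | start): greatest fixpoint, start Z0 = {Ack, Grant}, keep only states in Sat with some successor in Z. Z1 = {Ack}; fixed.
Sat(EG (done | start)) = {Ack}
AG (EG (done | start)): greatest fixpoint, start Z0 = {Ack}, keep only states in Sat with every successor in Z. Already a fixed point.
Sat(AG (EG (done | start))) = {Ack}

{Ack}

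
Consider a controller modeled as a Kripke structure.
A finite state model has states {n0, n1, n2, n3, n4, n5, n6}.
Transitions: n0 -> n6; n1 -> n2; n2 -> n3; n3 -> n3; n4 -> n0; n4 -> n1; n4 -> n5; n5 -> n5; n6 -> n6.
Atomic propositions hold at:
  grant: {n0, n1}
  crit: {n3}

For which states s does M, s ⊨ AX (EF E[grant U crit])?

{n1, n2, n3}

E[grant U crit]: least fixpoint, start Z0 = Sat(crit) = {n3}, add states in Sat(grant) with some successor in Z. Already a fixed point.
Sat(E[grant U crit]) = {n3}
EF E[grant U crit]: least fixpoint, start Z0 = {n3}, add states with some successor in Z. Z1 = {n2, n3}; Z2 = {n1, n2, n3}; Z3 = {n1, n2, n3, n4}; fixed.
Sat(EF E[grant U crit]) = {n1, n2, n3, n4}
Sat(AX (EF E[grant U crit])) = {s : every successor in {n1, n2, n3, n4}} = {n1, n2, n3}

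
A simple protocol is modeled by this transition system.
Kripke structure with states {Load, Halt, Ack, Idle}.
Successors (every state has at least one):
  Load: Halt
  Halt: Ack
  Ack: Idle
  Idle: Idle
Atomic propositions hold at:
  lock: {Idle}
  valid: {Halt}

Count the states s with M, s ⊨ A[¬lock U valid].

2

Sat(¬lock) = {Load, Halt, Ack}
A[¬lock U valid]: least fixpoint, start Z0 = Sat(valid) = {Halt}, add states in Sat(¬lock) with every successor in Z. Z1 = {Load, Halt}; fixed.
Sat(A[¬lock U valid]) = {Load, Halt}
|Sat(A[¬lock U valid])| = |{Load, Halt}| = 2.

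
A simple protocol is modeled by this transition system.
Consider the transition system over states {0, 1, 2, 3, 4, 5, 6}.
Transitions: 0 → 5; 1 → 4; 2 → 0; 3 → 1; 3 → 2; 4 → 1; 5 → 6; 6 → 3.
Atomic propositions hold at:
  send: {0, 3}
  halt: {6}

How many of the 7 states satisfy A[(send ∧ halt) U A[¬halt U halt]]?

4

Sat(send ∧ halt) = ∅
Sat(¬halt) = {0, 1, 2, 3, 4, 5}
A[¬halt U halt]: least fixpoint, start Z0 = Sat(halt) = {6}, add states in Sat(¬halt) with every successor in Z. Z1 = {5, 6}; Z2 = {0, 5, 6}; Z3 = {0, 2, 5, 6}; fixed.
Sat(A[¬halt U halt]) = {0, 2, 5, 6}
A[(send ∧ halt) U A[¬halt U halt]]: least fixpoint, start Z0 = Sat(A[¬halt U halt]) = {0, 2, 5, 6}, add states in Sat(send ∧ halt) with every successor in Z. Already a fixed point.
Sat(A[(send ∧ halt) U A[¬halt U halt]]) = {0, 2, 5, 6}
|Sat(A[(send ∧ halt) U A[¬halt U halt]])| = |{0, 2, 5, 6}| = 4.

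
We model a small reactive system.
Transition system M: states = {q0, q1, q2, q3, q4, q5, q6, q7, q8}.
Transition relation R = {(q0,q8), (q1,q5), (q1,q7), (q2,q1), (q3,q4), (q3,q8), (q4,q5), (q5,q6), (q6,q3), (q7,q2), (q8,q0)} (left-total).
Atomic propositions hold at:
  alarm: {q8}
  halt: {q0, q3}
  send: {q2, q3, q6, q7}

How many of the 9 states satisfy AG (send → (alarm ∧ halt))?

Sat(alarm ∧ halt) = ∅
Sat(send → (alarm ∧ halt)) = {q0, q1, q4, q5, q8}
AG (send → (alarm ∧ halt)): greatest fixpoint, start Z0 = {q0, q1, q4, q5, q8}, keep only states in Sat with every successor in Z. Z1 = {q0, q4, q8}; Z2 = {q0, q8}; fixed.
Sat(AG (send → (alarm ∧ halt))) = {q0, q8}
|Sat(AG (send → (alarm ∧ halt)))| = |{q0, q8}| = 2.

2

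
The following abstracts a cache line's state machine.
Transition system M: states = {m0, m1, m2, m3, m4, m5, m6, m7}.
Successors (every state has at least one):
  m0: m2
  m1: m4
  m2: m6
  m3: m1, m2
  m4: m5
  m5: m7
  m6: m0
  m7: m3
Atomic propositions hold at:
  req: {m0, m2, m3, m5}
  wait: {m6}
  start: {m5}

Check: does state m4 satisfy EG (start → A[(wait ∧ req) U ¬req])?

No

Sat(wait ∧ req) = ∅
Sat(¬req) = {m1, m4, m6, m7}
A[(wait ∧ req) U ¬req]: least fixpoint, start Z0 = Sat(¬req) = {m1, m4, m6, m7}, add states in Sat(wait ∧ req) with every successor in Z. Already a fixed point.
Sat(A[(wait ∧ req) U ¬req]) = {m1, m4, m6, m7}
Sat(start → A[(wait ∧ req) U ¬req]) = {m0, m1, m2, m3, m4, m6, m7}
EG (start → A[(wait ∧ req) U ¬req]): greatest fixpoint, start Z0 = {m0, m1, m2, m3, m4, m6, m7}, keep only states in Sat with some successor in Z. Z1 = {m0, m1, m2, m3, m6, m7}; Z2 = {m0, m2, m3, m6, m7}; fixed.
Sat(EG (start → A[(wait ∧ req) U ¬req])) = {m0, m2, m3, m6, m7}
m4 ∉ Sat(EG (start → A[(wait ∧ req) U ¬req])) = {m0, m2, m3, m6, m7}, so the formula does not hold at m4.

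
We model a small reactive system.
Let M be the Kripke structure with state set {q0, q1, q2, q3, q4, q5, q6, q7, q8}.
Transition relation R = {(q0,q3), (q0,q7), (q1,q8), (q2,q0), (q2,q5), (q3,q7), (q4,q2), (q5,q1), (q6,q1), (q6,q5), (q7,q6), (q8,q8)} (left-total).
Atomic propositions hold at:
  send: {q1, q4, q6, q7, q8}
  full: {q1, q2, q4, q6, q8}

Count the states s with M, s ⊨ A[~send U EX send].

Sat(~send) = {q0, q2, q3, q5}
Sat(EX send) = {s : some successor in {q1, q4, q6, q7, q8}} = {q0, q1, q3, q5, q6, q7, q8}
A[~send U EX send]: least fixpoint, start Z0 = Sat(EX send) = {q0, q1, q3, q5, q6, q7, q8}, add states in Sat(~send) with every successor in Z. Z1 = {q0, q1, q2, q3, q5, q6, q7, q8}; fixed.
Sat(A[~send U EX send]) = {q0, q1, q2, q3, q5, q6, q7, q8}
|Sat(A[~send U EX send])| = |{q0, q1, q2, q3, q5, q6, q7, q8}| = 8.

8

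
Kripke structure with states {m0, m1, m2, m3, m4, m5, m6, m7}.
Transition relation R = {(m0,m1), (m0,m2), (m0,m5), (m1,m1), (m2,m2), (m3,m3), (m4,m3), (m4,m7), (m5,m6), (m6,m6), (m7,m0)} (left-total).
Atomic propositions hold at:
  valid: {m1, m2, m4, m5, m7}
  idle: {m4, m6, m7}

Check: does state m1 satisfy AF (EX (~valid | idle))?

Sat(~valid) = {m0, m3, m6}
Sat(~valid | idle) = {m0, m3, m4, m6, m7}
Sat(EX (~valid | idle)) = {s : some successor in {m0, m3, m4, m6, m7}} = {m3, m4, m5, m6, m7}
AF (EX (~valid | idle)): least fixpoint, start Z0 = {m3, m4, m5, m6, m7}, add states with every successor in Z. Already a fixed point.
Sat(AF (EX (~valid | idle))) = {m3, m4, m5, m6, m7}
m1 ∉ Sat(AF (EX (~valid | idle))) = {m3, m4, m5, m6, m7}, so the formula does not hold at m1.

No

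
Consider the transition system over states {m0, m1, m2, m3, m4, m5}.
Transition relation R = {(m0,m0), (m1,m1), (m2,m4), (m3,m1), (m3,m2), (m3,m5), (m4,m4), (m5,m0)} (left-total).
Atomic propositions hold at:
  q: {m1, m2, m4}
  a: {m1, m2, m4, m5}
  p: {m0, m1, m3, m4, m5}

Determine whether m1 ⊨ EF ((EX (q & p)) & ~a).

No

Sat(q & p) = {m1, m4}
Sat(EX (q & p)) = {s : some successor in {m1, m4}} = {m1, m2, m3, m4}
Sat(~a) = {m0, m3}
Sat((EX (q & p)) & ~a) = {m3}
EF ((EX (q & p)) & ~a): least fixpoint, start Z0 = {m3}, add states with some successor in Z. Already a fixed point.
Sat(EF ((EX (q & p)) & ~a)) = {m3}
m1 ∉ Sat(EF ((EX (q & p)) & ~a)) = {m3}, so the formula does not hold at m1.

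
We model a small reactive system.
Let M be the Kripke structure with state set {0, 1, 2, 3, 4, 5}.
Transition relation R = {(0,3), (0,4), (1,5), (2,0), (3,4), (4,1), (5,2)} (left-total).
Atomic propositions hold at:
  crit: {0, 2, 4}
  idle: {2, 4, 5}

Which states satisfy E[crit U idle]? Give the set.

E[crit U idle]: least fixpoint, start Z0 = Sat(idle) = {2, 4, 5}, add states in Sat(crit) with some successor in Z. Z1 = {0, 2, 4, 5}; fixed.
Sat(E[crit U idle]) = {0, 2, 4, 5}

{0, 2, 4, 5}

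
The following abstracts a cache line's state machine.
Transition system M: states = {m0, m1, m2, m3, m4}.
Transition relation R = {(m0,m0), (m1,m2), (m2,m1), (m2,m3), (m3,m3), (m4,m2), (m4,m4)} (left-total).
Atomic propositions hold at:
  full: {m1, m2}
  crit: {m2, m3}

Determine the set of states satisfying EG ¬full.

Sat(¬full) = {m0, m3, m4}
EG ¬full: greatest fixpoint, start Z0 = {m0, m3, m4}, keep only states in Sat with some successor in Z. Already a fixed point.
Sat(EG ¬full) = {m0, m3, m4}

{m0, m3, m4}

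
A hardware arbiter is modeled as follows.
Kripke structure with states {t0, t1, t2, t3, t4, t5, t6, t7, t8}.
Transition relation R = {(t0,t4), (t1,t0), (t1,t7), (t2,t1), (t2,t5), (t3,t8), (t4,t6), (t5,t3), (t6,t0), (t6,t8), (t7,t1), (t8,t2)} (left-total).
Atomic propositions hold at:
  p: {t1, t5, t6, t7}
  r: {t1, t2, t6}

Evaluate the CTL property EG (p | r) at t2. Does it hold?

Sat(p | r) = {t1, t2, t5, t6, t7}
EG (p | r): greatest fixpoint, start Z0 = {t1, t2, t5, t6, t7}, keep only states in Sat with some successor in Z. Z1 = {t1, t2, t7}; fixed.
Sat(EG (p | r)) = {t1, t2, t7}
t2 ∈ Sat(EG (p | r)) = {t1, t2, t7}, so the formula holds at t2.

Yes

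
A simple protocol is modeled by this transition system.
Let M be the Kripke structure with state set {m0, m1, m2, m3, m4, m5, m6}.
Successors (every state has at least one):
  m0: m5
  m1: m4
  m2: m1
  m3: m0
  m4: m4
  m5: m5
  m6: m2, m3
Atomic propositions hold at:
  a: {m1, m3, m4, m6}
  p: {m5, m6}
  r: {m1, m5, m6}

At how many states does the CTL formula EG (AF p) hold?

AF p: least fixpoint, start Z0 = {m5, m6}, add states with every successor in Z. Z1 = {m0, m5, m6}; Z2 = {m0, m3, m5, m6}; fixed.
Sat(AF p) = {m0, m3, m5, m6}
EG (AF p): greatest fixpoint, start Z0 = {m0, m3, m5, m6}, keep only states in Sat with some successor in Z. Already a fixed point.
Sat(EG (AF p)) = {m0, m3, m5, m6}
|Sat(EG (AF p))| = |{m0, m3, m5, m6}| = 4.

4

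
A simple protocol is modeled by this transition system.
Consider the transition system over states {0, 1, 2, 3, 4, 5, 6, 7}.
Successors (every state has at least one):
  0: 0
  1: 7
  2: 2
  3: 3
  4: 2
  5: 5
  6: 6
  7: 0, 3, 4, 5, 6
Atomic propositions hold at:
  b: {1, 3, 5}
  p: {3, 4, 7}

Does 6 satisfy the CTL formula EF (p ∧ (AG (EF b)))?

EF b: least fixpoint, start Z0 = {1, 3, 5}, add states with some successor in Z. Z1 = {1, 3, 5, 7}; fixed.
Sat(EF b) = {1, 3, 5, 7}
AG (EF b): greatest fixpoint, start Z0 = {1, 3, 5, 7}, keep only states in Sat with every successor in Z. Z1 = {1, 3, 5}; Z2 = {3, 5}; fixed.
Sat(AG (EF b)) = {3, 5}
Sat(p ∧ (AG (EF b))) = {3}
EF (p ∧ (AG (EF b))): least fixpoint, start Z0 = {3}, add states with some successor in Z. Z1 = {3, 7}; Z2 = {1, 3, 7}; fixed.
Sat(EF (p ∧ (AG (EF b)))) = {1, 3, 7}
6 ∉ Sat(EF (p ∧ (AG (EF b)))) = {1, 3, 7}, so the formula does not hold at 6.

No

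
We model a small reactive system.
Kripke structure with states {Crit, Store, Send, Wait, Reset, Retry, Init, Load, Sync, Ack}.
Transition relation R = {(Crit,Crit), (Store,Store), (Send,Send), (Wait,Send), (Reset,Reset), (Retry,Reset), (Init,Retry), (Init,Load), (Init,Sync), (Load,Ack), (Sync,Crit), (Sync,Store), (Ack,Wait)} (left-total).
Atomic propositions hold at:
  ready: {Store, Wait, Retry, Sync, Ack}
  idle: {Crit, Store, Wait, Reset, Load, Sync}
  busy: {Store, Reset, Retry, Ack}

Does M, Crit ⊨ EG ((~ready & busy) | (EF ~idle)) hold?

No

Sat(~ready) = {Crit, Send, Reset, Init, Load}
Sat(~ready & busy) = {Reset}
Sat(~idle) = {Send, Retry, Init, Ack}
EF ~idle: least fixpoint, start Z0 = {Send, Retry, Init, Ack}, add states with some successor in Z. Z1 = {Send, Wait, Retry, Init, Load, Ack}; fixed.
Sat(EF ~idle) = {Send, Wait, Retry, Init, Load, Ack}
Sat((~ready & busy) | (EF ~idle)) = {Send, Wait, Reset, Retry, Init, Load, Ack}
EG ((~ready & busy) | (EF ~idle)): greatest fixpoint, start Z0 = {Send, Wait, Reset, Retry, Init, Load, Ack}, keep only states in Sat with some successor in Z. Already a fixed point.
Sat(EG ((~ready & busy) | (EF ~idle))) = {Send, Wait, Reset, Retry, Init, Load, Ack}
Crit ∉ Sat(EG ((~ready & busy) | (EF ~idle))) = {Send, Wait, Reset, Retry, Init, Load, Ack}, so the formula does not hold at Crit.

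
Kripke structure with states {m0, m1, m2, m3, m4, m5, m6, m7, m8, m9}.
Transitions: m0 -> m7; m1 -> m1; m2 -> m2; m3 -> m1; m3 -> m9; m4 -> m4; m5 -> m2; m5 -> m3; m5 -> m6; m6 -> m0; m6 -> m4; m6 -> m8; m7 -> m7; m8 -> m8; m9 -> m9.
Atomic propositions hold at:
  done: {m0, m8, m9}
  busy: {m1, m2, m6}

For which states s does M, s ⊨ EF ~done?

{m0, m1, m2, m3, m4, m5, m6, m7}

Sat(~done) = {m1, m2, m3, m4, m5, m6, m7}
EF ~done: least fixpoint, start Z0 = {m1, m2, m3, m4, m5, m6, m7}, add states with some successor in Z. Z1 = {m0, m1, m2, m3, m4, m5, m6, m7}; fixed.
Sat(EF ~done) = {m0, m1, m2, m3, m4, m5, m6, m7}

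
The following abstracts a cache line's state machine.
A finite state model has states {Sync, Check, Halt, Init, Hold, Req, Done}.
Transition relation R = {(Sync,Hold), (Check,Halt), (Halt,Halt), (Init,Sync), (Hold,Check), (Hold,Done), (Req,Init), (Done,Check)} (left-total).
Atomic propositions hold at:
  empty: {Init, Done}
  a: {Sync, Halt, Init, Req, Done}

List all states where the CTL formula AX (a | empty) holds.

{Check, Halt, Init, Req}

Sat(a | empty) = {Sync, Halt, Init, Req, Done}
Sat(AX (a | empty)) = {s : every successor in {Sync, Halt, Init, Req, Done}} = {Check, Halt, Init, Req}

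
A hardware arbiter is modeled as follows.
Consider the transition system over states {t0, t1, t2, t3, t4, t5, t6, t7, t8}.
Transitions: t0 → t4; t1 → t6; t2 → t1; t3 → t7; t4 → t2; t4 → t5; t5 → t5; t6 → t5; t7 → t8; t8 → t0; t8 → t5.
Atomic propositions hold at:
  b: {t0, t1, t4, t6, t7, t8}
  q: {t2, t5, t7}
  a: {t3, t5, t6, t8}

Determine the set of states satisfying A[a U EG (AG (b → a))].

Sat(b → a) = {t2, t3, t5, t6, t8}
AG (b → a): greatest fixpoint, start Z0 = {t2, t3, t5, t6, t8}, keep only states in Sat with every successor in Z. Z1 = {t5, t6}; fixed.
Sat(AG (b → a)) = {t5, t6}
EG (AG (b → a)): greatest fixpoint, start Z0 = {t5, t6}, keep only states in Sat with some successor in Z. Already a fixed point.
Sat(EG (AG (b → a))) = {t5, t6}
A[a U EG (AG (b → a))]: least fixpoint, start Z0 = Sat(EG (AG (b → a))) = {t5, t6}, add states in Sat(a) with every successor in Z. Already a fixed point.
Sat(A[a U EG (AG (b → a))]) = {t5, t6}

{t5, t6}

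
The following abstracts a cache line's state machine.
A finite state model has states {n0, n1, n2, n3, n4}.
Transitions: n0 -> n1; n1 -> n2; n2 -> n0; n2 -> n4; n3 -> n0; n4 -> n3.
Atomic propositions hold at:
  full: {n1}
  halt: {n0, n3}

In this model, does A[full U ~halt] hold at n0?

No

Sat(~halt) = {n1, n2, n4}
A[full U ~halt]: least fixpoint, start Z0 = Sat(~halt) = {n1, n2, n4}, add states in Sat(full) with every successor in Z. Already a fixed point.
Sat(A[full U ~halt]) = {n1, n2, n4}
n0 ∉ Sat(A[full U ~halt]) = {n1, n2, n4}, so the formula does not hold at n0.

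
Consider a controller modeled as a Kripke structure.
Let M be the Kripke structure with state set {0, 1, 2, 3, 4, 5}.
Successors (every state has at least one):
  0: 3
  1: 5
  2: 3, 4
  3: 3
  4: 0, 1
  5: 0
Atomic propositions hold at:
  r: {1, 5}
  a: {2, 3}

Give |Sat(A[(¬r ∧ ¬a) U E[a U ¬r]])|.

4

Sat(¬r) = {0, 2, 3, 4}
Sat(¬a) = {0, 1, 4, 5}
Sat(¬r ∧ ¬a) = {0, 4}
E[a U ¬r]: least fixpoint, start Z0 = Sat(¬r) = {0, 2, 3, 4}, add states in Sat(a) with some successor in Z. Already a fixed point.
Sat(E[a U ¬r]) = {0, 2, 3, 4}
A[(¬r ∧ ¬a) U E[a U ¬r]]: least fixpoint, start Z0 = Sat(E[a U ¬r]) = {0, 2, 3, 4}, add states in Sat(¬r ∧ ¬a) with every successor in Z. Already a fixed point.
Sat(A[(¬r ∧ ¬a) U E[a U ¬r]]) = {0, 2, 3, 4}
|Sat(A[(¬r ∧ ¬a) U E[a U ¬r]])| = |{0, 2, 3, 4}| = 4.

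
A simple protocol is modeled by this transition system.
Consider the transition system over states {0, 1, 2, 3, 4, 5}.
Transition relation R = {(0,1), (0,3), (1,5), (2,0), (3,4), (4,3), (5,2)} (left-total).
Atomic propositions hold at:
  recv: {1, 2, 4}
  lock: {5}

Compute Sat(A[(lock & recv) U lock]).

Sat(lock & recv) = ∅
A[(lock & recv) U lock]: least fixpoint, start Z0 = Sat(lock) = {5}, add states in Sat(lock & recv) with every successor in Z. Already a fixed point.
Sat(A[(lock & recv) U lock]) = {5}

{5}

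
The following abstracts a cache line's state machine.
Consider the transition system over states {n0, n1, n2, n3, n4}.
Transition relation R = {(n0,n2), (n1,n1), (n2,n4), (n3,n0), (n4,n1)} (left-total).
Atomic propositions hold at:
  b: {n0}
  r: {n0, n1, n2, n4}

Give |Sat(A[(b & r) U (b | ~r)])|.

2

Sat(b & r) = {n0}
Sat(~r) = {n3}
Sat(b | ~r) = {n0, n3}
A[(b & r) U (b | ~r)]: least fixpoint, start Z0 = Sat((b | ~r)) = {n0, n3}, add states in Sat(b & r) with every successor in Z. Already a fixed point.
Sat(A[(b & r) U (b | ~r)]) = {n0, n3}
|Sat(A[(b & r) U (b | ~r)])| = |{n0, n3}| = 2.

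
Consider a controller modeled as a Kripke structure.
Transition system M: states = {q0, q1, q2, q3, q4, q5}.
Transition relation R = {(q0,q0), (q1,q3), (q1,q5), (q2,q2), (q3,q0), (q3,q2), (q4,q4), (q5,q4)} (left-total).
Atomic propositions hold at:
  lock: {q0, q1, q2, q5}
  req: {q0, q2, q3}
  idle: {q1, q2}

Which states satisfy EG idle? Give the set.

EG idle: greatest fixpoint, start Z0 = {q1, q2}, keep only states in Sat with some successor in Z. Z1 = {q2}; fixed.
Sat(EG idle) = {q2}

{q2}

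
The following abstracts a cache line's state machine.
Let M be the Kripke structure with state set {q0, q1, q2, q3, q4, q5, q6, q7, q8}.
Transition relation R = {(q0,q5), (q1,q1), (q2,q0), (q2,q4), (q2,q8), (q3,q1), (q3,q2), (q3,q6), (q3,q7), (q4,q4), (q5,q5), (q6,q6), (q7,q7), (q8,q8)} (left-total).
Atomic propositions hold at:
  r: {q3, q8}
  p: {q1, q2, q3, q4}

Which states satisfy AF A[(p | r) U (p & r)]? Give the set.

{q3}

Sat(p | r) = {q1, q2, q3, q4, q8}
Sat(p & r) = {q3}
A[(p | r) U (p & r)]: least fixpoint, start Z0 = Sat((p & r)) = {q3}, add states in Sat(p | r) with every successor in Z. Already a fixed point.
Sat(A[(p | r) U (p & r)]) = {q3}
AF A[(p | r) U (p & r)]: least fixpoint, start Z0 = {q3}, add states with every successor in Z. Already a fixed point.
Sat(AF A[(p | r) U (p & r)]) = {q3}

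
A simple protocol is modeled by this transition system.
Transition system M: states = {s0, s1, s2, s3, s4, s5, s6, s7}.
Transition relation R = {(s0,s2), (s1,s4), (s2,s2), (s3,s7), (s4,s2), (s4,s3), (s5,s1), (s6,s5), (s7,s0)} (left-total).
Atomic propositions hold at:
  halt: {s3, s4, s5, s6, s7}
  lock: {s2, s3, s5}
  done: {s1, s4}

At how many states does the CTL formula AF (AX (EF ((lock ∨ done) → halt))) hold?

5

Sat(lock ∨ done) = {s1, s2, s3, s4, s5}
Sat((lock ∨ done) → halt) = {s0, s3, s4, s5, s6, s7}
EF ((lock ∨ done) → halt): least fixpoint, start Z0 = {s0, s3, s4, s5, s6, s7}, add states with some successor in Z. Z1 = {s0, s1, s3, s4, s5, s6, s7}; fixed.
Sat(EF ((lock ∨ done) → halt)) = {s0, s1, s3, s4, s5, s6, s7}
Sat(AX (EF ((lock ∨ done) → halt))) = {s : every successor in {s0, s1, s3, s4, s5, s6, s7}} = {s1, s3, s5, s6, s7}
AF (AX (EF ((lock ∨ done) → halt))): least fixpoint, start Z0 = {s1, s3, s5, s6, s7}, add states with every successor in Z. Already a fixed point.
Sat(AF (AX (EF ((lock ∨ done) → halt)))) = {s1, s3, s5, s6, s7}
|Sat(AF (AX (EF ((lock ∨ done) → halt))))| = |{s1, s3, s5, s6, s7}| = 5.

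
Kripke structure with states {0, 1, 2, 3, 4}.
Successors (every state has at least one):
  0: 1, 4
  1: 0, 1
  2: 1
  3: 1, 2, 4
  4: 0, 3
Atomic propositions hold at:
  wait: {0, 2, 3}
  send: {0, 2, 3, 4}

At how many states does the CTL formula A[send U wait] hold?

4

A[send U wait]: least fixpoint, start Z0 = Sat(wait) = {0, 2, 3}, add states in Sat(send) with every successor in Z. Z1 = {0, 2, 3, 4}; fixed.
Sat(A[send U wait]) = {0, 2, 3, 4}
|Sat(A[send U wait])| = |{0, 2, 3, 4}| = 4.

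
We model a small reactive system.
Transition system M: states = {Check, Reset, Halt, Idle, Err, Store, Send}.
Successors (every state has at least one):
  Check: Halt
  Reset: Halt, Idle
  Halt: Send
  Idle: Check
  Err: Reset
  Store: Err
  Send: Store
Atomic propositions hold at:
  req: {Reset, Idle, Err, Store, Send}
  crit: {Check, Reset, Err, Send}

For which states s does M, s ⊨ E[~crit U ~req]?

Sat(~crit) = {Halt, Idle, Store}
Sat(~req) = {Check, Halt}
E[~crit U ~req]: least fixpoint, start Z0 = Sat(~req) = {Check, Halt}, add states in Sat(~crit) with some successor in Z. Z1 = {Check, Halt, Idle}; fixed.
Sat(E[~crit U ~req]) = {Check, Halt, Idle}

{Check, Halt, Idle}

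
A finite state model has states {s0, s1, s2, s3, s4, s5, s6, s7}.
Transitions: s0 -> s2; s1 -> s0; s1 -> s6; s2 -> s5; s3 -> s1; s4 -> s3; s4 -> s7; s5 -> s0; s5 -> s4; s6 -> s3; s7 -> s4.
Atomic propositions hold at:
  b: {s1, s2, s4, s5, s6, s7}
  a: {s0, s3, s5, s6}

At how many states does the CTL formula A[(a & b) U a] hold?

4

Sat(a & b) = {s5, s6}
A[(a & b) U a]: least fixpoint, start Z0 = Sat(a) = {s0, s3, s5, s6}, add states in Sat(a & b) with every successor in Z. Already a fixed point.
Sat(A[(a & b) U a]) = {s0, s3, s5, s6}
|Sat(A[(a & b) U a])| = |{s0, s3, s5, s6}| = 4.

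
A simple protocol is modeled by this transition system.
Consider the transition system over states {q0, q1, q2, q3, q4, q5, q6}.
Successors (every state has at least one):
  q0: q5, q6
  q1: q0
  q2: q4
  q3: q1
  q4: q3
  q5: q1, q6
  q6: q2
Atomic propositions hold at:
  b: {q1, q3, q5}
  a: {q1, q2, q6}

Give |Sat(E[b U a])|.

5

E[b U a]: least fixpoint, start Z0 = Sat(a) = {q1, q2, q6}, add states in Sat(b) with some successor in Z. Z1 = {q1, q2, q3, q5, q6}; fixed.
Sat(E[b U a]) = {q1, q2, q3, q5, q6}
|Sat(E[b U a])| = |{q1, q2, q3, q5, q6}| = 5.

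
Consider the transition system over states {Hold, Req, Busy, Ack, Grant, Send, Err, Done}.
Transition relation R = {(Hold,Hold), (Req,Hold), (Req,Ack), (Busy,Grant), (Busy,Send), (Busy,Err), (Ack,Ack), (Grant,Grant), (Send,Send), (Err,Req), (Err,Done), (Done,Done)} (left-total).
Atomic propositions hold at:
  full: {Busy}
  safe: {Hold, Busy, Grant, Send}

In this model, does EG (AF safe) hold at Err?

AF safe: least fixpoint, start Z0 = {Hold, Busy, Grant, Send}, add states with every successor in Z. Already a fixed point.
Sat(AF safe) = {Hold, Busy, Grant, Send}
EG (AF safe): greatest fixpoint, start Z0 = {Hold, Busy, Grant, Send}, keep only states in Sat with some successor in Z. Already a fixed point.
Sat(EG (AF safe)) = {Hold, Busy, Grant, Send}
Err ∉ Sat(EG (AF safe)) = {Hold, Busy, Grant, Send}, so the formula does not hold at Err.

No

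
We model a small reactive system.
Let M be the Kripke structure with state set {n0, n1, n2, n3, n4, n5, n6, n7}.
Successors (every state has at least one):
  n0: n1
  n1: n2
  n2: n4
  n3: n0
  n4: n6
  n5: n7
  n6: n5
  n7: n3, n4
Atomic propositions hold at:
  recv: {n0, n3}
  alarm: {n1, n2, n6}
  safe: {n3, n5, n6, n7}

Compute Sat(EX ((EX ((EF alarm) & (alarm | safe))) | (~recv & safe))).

{n0, n2, n3, n4, n5, n6, n7}

EF alarm: least fixpoint, start Z0 = {n1, n2, n6}, add states with some successor in Z. Z1 = {n0, n1, n2, n4, n6}; Z2 = {n0, n1, n2, n3, n4, n6, n7}; Z3 = {n0, n1, n2, n3, n4, n5, n6, n7}; fixed.
Sat(EF alarm) = {n0, n1, n2, n3, n4, n5, n6, n7}
Sat(alarm | safe) = {n1, n2, n3, n5, n6, n7}
Sat((EF alarm) & (alarm | safe)) = {n1, n2, n3, n5, n6, n7}
Sat(EX ((EF alarm) & (alarm | safe))) = {s : some successor in {n1, n2, n3, n5, n6, n7}} = {n0, n1, n4, n5, n6, n7}
Sat(~recv) = {n1, n2, n4, n5, n6, n7}
Sat(~recv & safe) = {n5, n6, n7}
Sat((EX ((EF alarm) & (alarm | safe))) | (~recv & safe)) = {n0, n1, n4, n5, n6, n7}
Sat(EX ((EX ((EF alarm) & (alarm | safe))) | (~recv & safe))) = {s : some successor in {n0, n1, n4, n5, n6, n7}} = {n0, n2, n3, n4, n5, n6, n7}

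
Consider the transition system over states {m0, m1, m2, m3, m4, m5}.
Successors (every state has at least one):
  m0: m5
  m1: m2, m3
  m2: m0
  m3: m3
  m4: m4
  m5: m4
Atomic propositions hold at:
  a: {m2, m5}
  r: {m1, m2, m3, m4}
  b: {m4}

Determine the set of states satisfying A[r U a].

{m2, m5}

A[r U a]: least fixpoint, start Z0 = Sat(a) = {m2, m5}, add states in Sat(r) with every successor in Z. Already a fixed point.
Sat(A[r U a]) = {m2, m5}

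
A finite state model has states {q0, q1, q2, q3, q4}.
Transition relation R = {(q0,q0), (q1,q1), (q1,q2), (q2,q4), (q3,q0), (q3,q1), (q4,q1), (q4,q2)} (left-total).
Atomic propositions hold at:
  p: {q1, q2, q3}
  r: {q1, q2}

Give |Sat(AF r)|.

3

AF r: least fixpoint, start Z0 = {q1, q2}, add states with every successor in Z. Z1 = {q1, q2, q4}; fixed.
Sat(AF r) = {q1, q2, q4}
|Sat(AF r)| = |{q1, q2, q4}| = 3.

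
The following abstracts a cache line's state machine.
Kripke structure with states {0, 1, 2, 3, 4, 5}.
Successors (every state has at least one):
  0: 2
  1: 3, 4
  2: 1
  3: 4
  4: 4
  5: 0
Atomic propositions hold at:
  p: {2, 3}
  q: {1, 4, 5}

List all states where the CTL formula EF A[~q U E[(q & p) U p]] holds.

Sat(~q) = {0, 2, 3}
Sat(q & p) = ∅
E[(q & p) U p]: least fixpoint, start Z0 = Sat(p) = {2, 3}, add states in Sat(q & p) with some successor in Z. Already a fixed point.
Sat(E[(q & p) U p]) = {2, 3}
A[~q U E[(q & p) U p]]: least fixpoint, start Z0 = Sat(E[(q & p) U p]) = {2, 3}, add states in Sat(~q) with every successor in Z. Z1 = {0, 2, 3}; fixed.
Sat(A[~q U E[(q & p) U p]]) = {0, 2, 3}
EF A[~q U E[(q & p) U p]]: least fixpoint, start Z0 = {0, 2, 3}, add states with some successor in Z. Z1 = {0, 1, 2, 3, 5}; fixed.
Sat(EF A[~q U E[(q & p) U p]]) = {0, 1, 2, 3, 5}

{0, 1, 2, 3, 5}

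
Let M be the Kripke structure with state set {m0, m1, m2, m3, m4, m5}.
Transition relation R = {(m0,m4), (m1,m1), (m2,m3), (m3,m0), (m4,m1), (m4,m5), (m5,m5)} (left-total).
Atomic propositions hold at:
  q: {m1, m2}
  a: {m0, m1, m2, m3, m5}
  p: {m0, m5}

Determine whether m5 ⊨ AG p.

Yes

AG p: greatest fixpoint, start Z0 = {m0, m5}, keep only states in Sat with every successor in Z. Z1 = {m5}; fixed.
Sat(AG p) = {m5}
m5 ∈ Sat(AG p) = {m5}, so the formula holds at m5.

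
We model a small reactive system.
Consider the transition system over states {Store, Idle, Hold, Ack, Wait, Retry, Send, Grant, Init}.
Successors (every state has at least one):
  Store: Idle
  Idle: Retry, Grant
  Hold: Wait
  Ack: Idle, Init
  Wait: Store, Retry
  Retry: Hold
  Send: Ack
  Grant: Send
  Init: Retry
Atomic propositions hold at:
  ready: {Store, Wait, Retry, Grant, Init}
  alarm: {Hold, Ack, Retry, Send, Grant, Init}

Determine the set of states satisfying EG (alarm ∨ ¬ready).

{Idle, Ack, Send, Grant}

Sat(¬ready) = {Idle, Hold, Ack, Send}
Sat(alarm ∨ ¬ready) = {Idle, Hold, Ack, Retry, Send, Grant, Init}
EG (alarm ∨ ¬ready): greatest fixpoint, start Z0 = {Idle, Hold, Ack, Retry, Send, Grant, Init}, keep only states in Sat with some successor in Z. Z1 = {Idle, Ack, Retry, Send, Grant, Init}; Z2 = {Idle, Ack, Send, Grant, Init}; Z3 = {Idle, Ack, Send, Grant}; fixed.
Sat(EG (alarm ∨ ¬ready)) = {Idle, Ack, Send, Grant}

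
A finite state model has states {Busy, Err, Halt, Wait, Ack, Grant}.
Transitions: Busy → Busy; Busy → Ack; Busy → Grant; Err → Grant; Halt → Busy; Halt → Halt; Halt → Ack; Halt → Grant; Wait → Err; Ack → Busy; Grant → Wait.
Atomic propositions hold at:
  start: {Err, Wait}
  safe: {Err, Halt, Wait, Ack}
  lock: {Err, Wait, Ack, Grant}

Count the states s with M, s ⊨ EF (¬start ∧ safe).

3

Sat(¬start) = {Busy, Halt, Ack, Grant}
Sat(¬start ∧ safe) = {Halt, Ack}
EF (¬start ∧ safe): least fixpoint, start Z0 = {Halt, Ack}, add states with some successor in Z. Z1 = {Busy, Halt, Ack}; fixed.
Sat(EF (¬start ∧ safe)) = {Busy, Halt, Ack}
|Sat(EF (¬start ∧ safe))| = |{Busy, Halt, Ack}| = 3.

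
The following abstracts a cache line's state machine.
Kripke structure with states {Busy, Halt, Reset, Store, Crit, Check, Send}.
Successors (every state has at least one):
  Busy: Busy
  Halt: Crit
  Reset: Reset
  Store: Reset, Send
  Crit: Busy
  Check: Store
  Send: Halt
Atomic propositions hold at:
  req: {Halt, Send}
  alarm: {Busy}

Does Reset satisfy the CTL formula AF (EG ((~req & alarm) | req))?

No

Sat(~req) = {Busy, Reset, Store, Crit, Check}
Sat(~req & alarm) = {Busy}
Sat((~req & alarm) | req) = {Busy, Halt, Send}
EG ((~req & alarm) | req): greatest fixpoint, start Z0 = {Busy, Halt, Send}, keep only states in Sat with some successor in Z. Z1 = {Busy, Send}; Z2 = {Busy}; fixed.
Sat(EG ((~req & alarm) | req)) = {Busy}
AF (EG ((~req & alarm) | req)): least fixpoint, start Z0 = {Busy}, add states with every successor in Z. Z1 = {Busy, Crit}; Z2 = {Busy, Halt, Crit}; Z3 = {Busy, Halt, Crit, Send}; fixed.
Sat(AF (EG ((~req & alarm) | req))) = {Busy, Halt, Crit, Send}
Reset ∉ Sat(AF (EG ((~req & alarm) | req))) = {Busy, Halt, Crit, Send}, so the formula does not hold at Reset.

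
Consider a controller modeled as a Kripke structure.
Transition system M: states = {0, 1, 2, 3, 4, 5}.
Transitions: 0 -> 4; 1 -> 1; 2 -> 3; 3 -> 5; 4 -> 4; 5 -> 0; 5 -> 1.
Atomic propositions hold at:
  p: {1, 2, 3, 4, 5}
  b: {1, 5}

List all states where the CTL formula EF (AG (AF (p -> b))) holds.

Sat(p -> b) = {0, 1, 5}
AF (p -> b): least fixpoint, start Z0 = {0, 1, 5}, add states with every successor in Z. Z1 = {0, 1, 3, 5}; Z2 = {0, 1, 2, 3, 5}; fixed.
Sat(AF (p -> b)) = {0, 1, 2, 3, 5}
AG (AF (p -> b)): greatest fixpoint, start Z0 = {0, 1, 2, 3, 5}, keep only states in Sat with every successor in Z. Z1 = {1, 2, 3, 5}; Z2 = {1, 2, 3}; Z3 = {1, 2}; Z4 = {1}; fixed.
Sat(AG (AF (p -> b))) = {1}
EF (AG (AF (p -> b))): least fixpoint, start Z0 = {1}, add states with some successor in Z. Z1 = {1, 5}; Z2 = {1, 3, 5}; Z3 = {1, 2, 3, 5}; fixed.
Sat(EF (AG (AF (p -> b)))) = {1, 2, 3, 5}

{1, 2, 3, 5}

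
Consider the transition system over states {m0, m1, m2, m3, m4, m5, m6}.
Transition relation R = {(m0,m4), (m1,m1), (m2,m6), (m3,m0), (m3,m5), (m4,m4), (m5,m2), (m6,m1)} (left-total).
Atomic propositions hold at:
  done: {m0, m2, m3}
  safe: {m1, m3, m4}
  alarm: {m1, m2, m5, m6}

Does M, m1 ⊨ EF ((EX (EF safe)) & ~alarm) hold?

No

EF safe: least fixpoint, start Z0 = {m1, m3, m4}, add states with some successor in Z. Z1 = {m0, m1, m3, m4, m6}; Z2 = {m0, m1, m2, m3, m4, m6}; Z3 = {m0, m1, m2, m3, m4, m5, m6}; fixed.
Sat(EF safe) = {m0, m1, m2, m3, m4, m5, m6}
Sat(EX (EF safe)) = {s : some successor in {m0, m1, m2, m3, m4, m5, m6}} = {m0, m1, m2, m3, m4, m5, m6}
Sat(~alarm) = {m0, m3, m4}
Sat((EX (EF safe)) & ~alarm) = {m0, m3, m4}
EF ((EX (EF safe)) & ~alarm): least fixpoint, start Z0 = {m0, m3, m4}, add states with some successor in Z. Already a fixed point.
Sat(EF ((EX (EF safe)) & ~alarm)) = {m0, m3, m4}
m1 ∉ Sat(EF ((EX (EF safe)) & ~alarm)) = {m0, m3, m4}, so the formula does not hold at m1.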